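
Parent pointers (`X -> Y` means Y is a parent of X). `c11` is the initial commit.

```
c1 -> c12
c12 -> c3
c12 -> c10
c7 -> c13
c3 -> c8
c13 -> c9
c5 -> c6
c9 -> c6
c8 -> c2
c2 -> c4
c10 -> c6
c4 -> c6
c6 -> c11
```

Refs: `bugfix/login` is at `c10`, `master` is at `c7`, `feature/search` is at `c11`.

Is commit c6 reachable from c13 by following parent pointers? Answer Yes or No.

Ancestors of c13 (commits reachable by following parents): {c11, c13, c6, c9}.
c6 is in that set, so it is an ancestor of c13.

Yes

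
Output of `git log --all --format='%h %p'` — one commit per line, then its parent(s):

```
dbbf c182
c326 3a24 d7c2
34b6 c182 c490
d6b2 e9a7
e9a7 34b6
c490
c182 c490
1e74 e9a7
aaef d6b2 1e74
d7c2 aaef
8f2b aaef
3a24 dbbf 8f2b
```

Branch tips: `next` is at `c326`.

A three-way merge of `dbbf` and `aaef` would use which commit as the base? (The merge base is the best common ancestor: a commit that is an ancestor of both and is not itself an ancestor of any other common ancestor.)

Ancestors of dbbf: {c182, c490, dbbf}.
Ancestors of aaef: {1e74, 34b6, aaef, c182, c490, d6b2, e9a7}.
Common ancestors: {c182, c490}.
Among these, c182 is not an ancestor of any other common ancestor — it is the merge base.

c182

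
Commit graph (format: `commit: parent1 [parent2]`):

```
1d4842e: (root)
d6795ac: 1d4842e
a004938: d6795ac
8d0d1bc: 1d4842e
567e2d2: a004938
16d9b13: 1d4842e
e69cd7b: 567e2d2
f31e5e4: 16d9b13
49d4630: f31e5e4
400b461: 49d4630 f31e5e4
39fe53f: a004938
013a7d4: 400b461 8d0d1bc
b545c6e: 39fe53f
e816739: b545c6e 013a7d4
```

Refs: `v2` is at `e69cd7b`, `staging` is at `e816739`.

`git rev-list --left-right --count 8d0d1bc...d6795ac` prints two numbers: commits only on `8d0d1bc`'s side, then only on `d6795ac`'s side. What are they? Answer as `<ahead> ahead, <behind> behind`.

1 ahead, 1 behind

Reachable from 8d0d1bc: {1d4842e, 8d0d1bc}.
Reachable from d6795ac: {1d4842e, d6795ac}.
Only in 8d0d1bc's history (ahead): {8d0d1bc} — 1.
Only in d6795ac's history (behind): {d6795ac} — 1.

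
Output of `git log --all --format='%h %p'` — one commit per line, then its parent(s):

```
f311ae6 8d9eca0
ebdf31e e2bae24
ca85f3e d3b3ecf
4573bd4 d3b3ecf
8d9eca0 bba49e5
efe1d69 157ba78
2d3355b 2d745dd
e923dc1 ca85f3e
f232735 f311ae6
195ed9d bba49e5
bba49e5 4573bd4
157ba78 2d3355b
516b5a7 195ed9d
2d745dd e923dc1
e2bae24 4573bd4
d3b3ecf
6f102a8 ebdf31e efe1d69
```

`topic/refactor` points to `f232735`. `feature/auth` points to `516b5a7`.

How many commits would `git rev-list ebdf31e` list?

4

Walking parent pointers from ebdf31e: reachable set = {4573bd4, d3b3ecf, e2bae24, ebdf31e}.
That is 4 commits.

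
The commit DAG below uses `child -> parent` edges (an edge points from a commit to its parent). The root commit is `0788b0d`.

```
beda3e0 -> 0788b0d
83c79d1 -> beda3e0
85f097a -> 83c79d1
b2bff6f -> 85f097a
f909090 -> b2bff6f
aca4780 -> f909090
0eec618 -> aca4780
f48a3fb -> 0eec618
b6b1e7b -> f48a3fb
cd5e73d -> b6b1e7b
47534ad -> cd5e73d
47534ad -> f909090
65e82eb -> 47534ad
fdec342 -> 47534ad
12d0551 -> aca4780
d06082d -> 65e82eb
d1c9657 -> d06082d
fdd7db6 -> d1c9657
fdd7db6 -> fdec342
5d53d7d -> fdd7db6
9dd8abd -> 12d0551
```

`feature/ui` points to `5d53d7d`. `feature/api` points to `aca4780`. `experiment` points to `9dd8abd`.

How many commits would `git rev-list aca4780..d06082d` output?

Reachable from d06082d: {0788b0d, 0eec618, 47534ad, 65e82eb, 83c79d1, 85f097a, aca4780, b2bff6f, b6b1e7b, beda3e0, cd5e73d, d06082d, f48a3fb, f909090}.
Reachable from aca4780: {0788b0d, 83c79d1, 85f097a, aca4780, b2bff6f, beda3e0, f909090}.
In d06082d's history but not aca4780's: {0eec618, 47534ad, 65e82eb, b6b1e7b, cd5e73d, d06082d, f48a3fb} — 7 commits.

7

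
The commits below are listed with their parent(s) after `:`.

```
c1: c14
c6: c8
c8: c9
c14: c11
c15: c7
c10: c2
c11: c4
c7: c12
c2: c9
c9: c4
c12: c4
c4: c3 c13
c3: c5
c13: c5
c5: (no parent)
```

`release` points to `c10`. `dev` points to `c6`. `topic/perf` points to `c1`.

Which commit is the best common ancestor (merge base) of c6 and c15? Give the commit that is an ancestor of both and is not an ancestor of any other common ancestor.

c4

Ancestors of c6: {c13, c3, c4, c5, c6, c8, c9}.
Ancestors of c15: {c12, c13, c15, c3, c4, c5, c7}.
Common ancestors: {c13, c3, c4, c5}.
Among these, c4 is not an ancestor of any other common ancestor — it is the merge base.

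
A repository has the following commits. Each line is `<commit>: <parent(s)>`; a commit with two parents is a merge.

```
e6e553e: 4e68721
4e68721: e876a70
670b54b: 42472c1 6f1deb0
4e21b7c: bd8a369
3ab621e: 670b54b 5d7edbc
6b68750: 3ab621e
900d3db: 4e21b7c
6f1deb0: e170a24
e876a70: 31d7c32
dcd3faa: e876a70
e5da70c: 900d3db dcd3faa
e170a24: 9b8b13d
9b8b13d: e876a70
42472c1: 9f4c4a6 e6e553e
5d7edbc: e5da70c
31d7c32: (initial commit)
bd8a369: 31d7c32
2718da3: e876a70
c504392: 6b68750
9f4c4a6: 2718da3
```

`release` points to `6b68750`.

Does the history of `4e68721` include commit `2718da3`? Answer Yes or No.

No

Ancestors of 4e68721: {31d7c32, 4e68721, e876a70}.
2718da3 is not in that set, so it is not an ancestor of 4e68721.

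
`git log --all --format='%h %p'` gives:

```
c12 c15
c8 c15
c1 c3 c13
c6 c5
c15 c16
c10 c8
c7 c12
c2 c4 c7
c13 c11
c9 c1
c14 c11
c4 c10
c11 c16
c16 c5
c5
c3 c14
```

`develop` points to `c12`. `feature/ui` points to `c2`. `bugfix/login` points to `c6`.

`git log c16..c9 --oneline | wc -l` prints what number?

6

Reachable from c9: {c1, c11, c13, c14, c16, c3, c5, c9}.
Reachable from c16: {c16, c5}.
In c9's history but not c16's: {c1, c11, c13, c14, c3, c9} — 6 commits.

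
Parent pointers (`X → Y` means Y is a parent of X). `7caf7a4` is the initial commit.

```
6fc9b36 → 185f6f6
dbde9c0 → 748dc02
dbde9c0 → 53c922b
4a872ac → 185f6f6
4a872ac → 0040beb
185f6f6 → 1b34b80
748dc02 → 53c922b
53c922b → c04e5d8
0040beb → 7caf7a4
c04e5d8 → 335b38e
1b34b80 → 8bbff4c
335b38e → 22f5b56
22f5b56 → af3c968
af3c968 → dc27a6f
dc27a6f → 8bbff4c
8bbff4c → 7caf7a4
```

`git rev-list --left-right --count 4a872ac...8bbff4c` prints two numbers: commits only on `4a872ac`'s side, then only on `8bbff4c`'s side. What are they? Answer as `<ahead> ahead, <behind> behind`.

4 ahead, 0 behind

Reachable from 4a872ac: {0040beb, 185f6f6, 1b34b80, 4a872ac, 7caf7a4, 8bbff4c}.
Reachable from 8bbff4c: {7caf7a4, 8bbff4c}.
Only in 4a872ac's history (ahead): {0040beb, 185f6f6, 1b34b80, 4a872ac} — 4.
Only in 8bbff4c's history (behind): {} — 0.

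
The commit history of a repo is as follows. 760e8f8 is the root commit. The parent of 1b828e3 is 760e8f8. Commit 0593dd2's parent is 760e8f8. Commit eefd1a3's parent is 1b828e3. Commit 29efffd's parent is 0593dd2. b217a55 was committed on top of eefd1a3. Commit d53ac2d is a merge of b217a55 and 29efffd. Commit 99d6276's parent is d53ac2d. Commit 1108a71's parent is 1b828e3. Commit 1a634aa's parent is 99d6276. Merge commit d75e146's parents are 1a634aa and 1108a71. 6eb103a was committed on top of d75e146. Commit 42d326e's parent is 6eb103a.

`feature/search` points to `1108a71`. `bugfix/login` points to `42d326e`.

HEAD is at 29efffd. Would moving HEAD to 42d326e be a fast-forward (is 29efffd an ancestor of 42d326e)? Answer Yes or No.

A fast-forward from 29efffd to 42d326e is possible iff 29efffd is an ancestor of 42d326e.
Ancestors of 42d326e: {0593dd2, 1108a71, 1a634aa, 1b828e3, 29efffd, 42d326e, 6eb103a, 760e8f8, 99d6276, b217a55, d53ac2d, d75e146, eefd1a3}.
29efffd is among them, so fast-forward is possible.

Yes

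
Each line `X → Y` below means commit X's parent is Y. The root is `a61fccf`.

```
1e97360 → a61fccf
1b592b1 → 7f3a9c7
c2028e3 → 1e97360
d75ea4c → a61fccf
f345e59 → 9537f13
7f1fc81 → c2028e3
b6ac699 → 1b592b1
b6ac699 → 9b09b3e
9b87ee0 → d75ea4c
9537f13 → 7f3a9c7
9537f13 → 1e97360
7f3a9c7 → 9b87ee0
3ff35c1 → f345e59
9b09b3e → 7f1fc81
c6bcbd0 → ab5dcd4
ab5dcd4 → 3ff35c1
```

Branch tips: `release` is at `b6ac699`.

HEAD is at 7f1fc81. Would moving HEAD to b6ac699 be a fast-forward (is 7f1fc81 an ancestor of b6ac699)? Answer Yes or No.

Yes

A fast-forward from 7f1fc81 to b6ac699 is possible iff 7f1fc81 is an ancestor of b6ac699.
Ancestors of b6ac699: {1b592b1, 1e97360, 7f1fc81, 7f3a9c7, 9b09b3e, 9b87ee0, a61fccf, b6ac699, c2028e3, d75ea4c}.
7f1fc81 is among them, so fast-forward is possible.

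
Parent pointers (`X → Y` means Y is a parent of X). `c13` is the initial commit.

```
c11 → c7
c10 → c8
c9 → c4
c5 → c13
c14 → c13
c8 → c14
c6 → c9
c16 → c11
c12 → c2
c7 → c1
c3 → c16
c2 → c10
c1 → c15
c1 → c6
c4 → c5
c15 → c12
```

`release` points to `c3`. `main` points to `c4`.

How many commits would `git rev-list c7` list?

Walking parent pointers from c7: reachable set = {c1, c10, c12, c13, c14, c15, c2, c4, c5, c6, c7, c8, c9}.
That is 13 commits.

13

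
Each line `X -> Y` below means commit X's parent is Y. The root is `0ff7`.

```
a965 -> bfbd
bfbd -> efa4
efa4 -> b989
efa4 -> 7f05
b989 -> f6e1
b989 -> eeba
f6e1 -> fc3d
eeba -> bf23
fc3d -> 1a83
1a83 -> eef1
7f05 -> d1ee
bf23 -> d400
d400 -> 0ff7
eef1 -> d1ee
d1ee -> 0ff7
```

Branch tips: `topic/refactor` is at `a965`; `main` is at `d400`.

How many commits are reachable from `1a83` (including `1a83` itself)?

4

Walking parent pointers from 1a83: reachable set = {0ff7, 1a83, d1ee, eef1}.
That is 4 commits.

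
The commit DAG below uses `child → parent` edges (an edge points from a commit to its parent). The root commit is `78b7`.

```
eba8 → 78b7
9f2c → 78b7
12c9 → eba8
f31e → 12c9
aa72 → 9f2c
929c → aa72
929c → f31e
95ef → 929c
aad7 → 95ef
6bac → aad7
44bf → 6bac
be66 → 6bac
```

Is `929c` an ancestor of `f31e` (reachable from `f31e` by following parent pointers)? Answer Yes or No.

Ancestors of f31e: {12c9, 78b7, eba8, f31e}.
929c is not in that set, so it is not an ancestor of f31e.

No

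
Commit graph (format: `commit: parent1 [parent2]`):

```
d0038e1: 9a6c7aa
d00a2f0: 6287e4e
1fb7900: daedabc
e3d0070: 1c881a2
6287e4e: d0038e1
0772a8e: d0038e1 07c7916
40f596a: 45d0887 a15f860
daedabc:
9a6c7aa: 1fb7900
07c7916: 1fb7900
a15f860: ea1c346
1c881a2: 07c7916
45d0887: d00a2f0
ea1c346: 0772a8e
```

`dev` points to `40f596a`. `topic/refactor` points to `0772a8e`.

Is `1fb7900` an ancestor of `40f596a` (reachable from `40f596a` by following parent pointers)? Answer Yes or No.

Ancestors of 40f596a (commits reachable by following parents): {0772a8e, 07c7916, 1fb7900, 40f596a, 45d0887, 6287e4e, 9a6c7aa, a15f860, d0038e1, d00a2f0, daedabc, ea1c346}.
1fb7900 is in that set, so it is an ancestor of 40f596a.

Yes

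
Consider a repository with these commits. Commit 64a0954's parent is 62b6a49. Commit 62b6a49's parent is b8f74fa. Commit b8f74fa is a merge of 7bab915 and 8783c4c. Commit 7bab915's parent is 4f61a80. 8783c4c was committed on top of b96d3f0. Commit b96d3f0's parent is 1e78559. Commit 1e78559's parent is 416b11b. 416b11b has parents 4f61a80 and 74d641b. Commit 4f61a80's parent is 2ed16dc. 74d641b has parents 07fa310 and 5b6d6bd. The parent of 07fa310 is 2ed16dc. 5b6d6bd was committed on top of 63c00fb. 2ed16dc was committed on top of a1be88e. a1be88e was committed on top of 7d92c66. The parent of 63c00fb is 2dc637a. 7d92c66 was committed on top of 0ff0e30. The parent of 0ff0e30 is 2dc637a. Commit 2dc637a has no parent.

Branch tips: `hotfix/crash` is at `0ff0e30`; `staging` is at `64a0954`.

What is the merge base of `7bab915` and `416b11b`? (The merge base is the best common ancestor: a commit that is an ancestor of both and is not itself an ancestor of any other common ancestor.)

Ancestors of 7bab915: {0ff0e30, 2dc637a, 2ed16dc, 4f61a80, 7bab915, 7d92c66, a1be88e}.
Ancestors of 416b11b: {07fa310, 0ff0e30, 2dc637a, 2ed16dc, 416b11b, 4f61a80, 5b6d6bd, 63c00fb, 74d641b, 7d92c66, a1be88e}.
Common ancestors: {0ff0e30, 2dc637a, 2ed16dc, 4f61a80, 7d92c66, a1be88e}.
Among these, 4f61a80 is not an ancestor of any other common ancestor — it is the merge base.

4f61a80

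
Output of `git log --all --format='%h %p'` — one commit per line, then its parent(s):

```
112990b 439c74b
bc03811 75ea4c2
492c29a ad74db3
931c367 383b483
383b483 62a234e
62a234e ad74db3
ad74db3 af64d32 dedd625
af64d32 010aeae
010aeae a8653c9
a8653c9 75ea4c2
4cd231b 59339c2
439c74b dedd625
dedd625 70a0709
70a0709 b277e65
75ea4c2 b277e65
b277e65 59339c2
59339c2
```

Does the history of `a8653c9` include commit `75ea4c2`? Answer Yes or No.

Ancestors of a8653c9 (commits reachable by following parents): {59339c2, 75ea4c2, a8653c9, b277e65}.
75ea4c2 is in that set, so it is an ancestor of a8653c9.

Yes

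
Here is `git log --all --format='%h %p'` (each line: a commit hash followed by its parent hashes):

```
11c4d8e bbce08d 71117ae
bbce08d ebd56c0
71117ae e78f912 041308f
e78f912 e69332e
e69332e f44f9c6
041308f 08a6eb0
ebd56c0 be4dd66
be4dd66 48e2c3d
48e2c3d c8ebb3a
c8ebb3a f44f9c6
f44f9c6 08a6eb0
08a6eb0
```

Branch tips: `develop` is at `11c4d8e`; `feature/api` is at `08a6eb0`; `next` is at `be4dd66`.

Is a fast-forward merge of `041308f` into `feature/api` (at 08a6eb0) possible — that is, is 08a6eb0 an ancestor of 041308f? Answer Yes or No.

Yes

A fast-forward from 08a6eb0 to 041308f is possible iff 08a6eb0 is an ancestor of 041308f.
Ancestors of 041308f: {041308f, 08a6eb0}.
08a6eb0 is among them, so fast-forward is possible.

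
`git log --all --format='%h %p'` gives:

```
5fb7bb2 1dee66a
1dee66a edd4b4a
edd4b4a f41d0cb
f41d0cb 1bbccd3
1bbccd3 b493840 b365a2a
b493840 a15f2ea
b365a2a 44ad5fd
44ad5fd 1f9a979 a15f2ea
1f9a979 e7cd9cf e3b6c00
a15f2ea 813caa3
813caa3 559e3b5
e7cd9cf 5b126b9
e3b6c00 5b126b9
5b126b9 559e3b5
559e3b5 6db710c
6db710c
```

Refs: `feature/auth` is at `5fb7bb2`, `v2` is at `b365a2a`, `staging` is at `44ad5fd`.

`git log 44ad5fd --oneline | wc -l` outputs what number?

9

Walking parent pointers from 44ad5fd: reachable set = {1f9a979, 44ad5fd, 559e3b5, 5b126b9, 6db710c, 813caa3, a15f2ea, e3b6c00, e7cd9cf}.
That is 9 commits.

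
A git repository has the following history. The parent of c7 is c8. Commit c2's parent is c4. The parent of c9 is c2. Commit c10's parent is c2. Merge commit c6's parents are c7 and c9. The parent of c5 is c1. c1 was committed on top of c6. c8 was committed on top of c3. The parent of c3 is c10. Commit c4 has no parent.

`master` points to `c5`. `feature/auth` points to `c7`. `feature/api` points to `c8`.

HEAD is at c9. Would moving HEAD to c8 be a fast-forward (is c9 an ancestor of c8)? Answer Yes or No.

A fast-forward from c9 to c8 is possible iff c9 is an ancestor of c8.
Ancestors of c8: {c10, c2, c3, c4, c8}.
c9 is not among them, so fast-forward is not possible.

No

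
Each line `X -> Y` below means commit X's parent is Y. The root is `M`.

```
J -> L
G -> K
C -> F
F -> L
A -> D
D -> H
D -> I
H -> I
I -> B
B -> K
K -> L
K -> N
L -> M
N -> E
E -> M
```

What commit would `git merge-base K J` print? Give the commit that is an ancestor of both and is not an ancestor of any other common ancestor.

Ancestors of K: {E, K, L, M, N}.
Ancestors of J: {J, L, M}.
Common ancestors: {L, M}.
Among these, L is not an ancestor of any other common ancestor — it is the merge base.

L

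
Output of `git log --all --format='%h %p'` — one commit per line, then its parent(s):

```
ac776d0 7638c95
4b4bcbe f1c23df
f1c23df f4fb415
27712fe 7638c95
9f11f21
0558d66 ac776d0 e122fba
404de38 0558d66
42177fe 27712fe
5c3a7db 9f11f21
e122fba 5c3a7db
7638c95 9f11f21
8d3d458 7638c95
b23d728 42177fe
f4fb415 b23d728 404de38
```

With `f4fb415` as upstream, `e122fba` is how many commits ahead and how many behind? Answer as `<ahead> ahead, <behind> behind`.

0 ahead, 8 behind

Reachable from e122fba: {5c3a7db, 9f11f21, e122fba}.
Reachable from f4fb415: {0558d66, 27712fe, 404de38, 42177fe, 5c3a7db, 7638c95, 9f11f21, ac776d0, b23d728, e122fba, f4fb415}.
Only in e122fba's history (ahead): {} — 0.
Only in f4fb415's history (behind): {0558d66, 27712fe, 404de38, 42177fe, 7638c95, ac776d0, b23d728, f4fb415} — 8.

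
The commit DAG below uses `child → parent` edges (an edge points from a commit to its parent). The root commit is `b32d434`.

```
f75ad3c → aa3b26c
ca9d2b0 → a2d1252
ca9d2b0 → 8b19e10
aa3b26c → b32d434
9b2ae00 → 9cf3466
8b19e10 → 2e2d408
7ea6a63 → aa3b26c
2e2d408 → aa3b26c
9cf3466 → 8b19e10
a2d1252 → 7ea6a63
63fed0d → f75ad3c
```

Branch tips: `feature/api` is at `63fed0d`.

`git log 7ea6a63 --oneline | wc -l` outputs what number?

3

Walking parent pointers from 7ea6a63: reachable set = {7ea6a63, aa3b26c, b32d434}.
That is 3 commits.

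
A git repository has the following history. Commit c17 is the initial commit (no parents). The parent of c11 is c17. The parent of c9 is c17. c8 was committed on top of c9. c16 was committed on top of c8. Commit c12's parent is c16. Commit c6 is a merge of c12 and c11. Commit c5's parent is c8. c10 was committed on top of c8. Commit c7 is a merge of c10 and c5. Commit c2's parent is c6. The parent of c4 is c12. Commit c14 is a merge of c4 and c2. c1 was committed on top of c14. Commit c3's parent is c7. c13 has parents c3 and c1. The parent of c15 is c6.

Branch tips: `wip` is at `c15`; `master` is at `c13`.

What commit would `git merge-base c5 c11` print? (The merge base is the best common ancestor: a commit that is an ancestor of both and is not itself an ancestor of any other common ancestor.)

c17

Ancestors of c5: {c17, c5, c8, c9}.
Ancestors of c11: {c11, c17}.
Common ancestors: {c17}.
The only common ancestor is c17, so it is the merge base.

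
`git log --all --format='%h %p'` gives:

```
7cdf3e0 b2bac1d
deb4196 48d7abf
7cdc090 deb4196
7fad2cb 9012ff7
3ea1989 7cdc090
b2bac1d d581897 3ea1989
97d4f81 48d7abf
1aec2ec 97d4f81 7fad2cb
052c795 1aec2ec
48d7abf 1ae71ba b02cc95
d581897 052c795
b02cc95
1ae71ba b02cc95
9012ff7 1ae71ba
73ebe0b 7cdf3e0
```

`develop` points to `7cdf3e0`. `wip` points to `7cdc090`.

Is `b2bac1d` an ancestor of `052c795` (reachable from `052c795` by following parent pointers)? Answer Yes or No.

Ancestors of 052c795: {052c795, 1ae71ba, 1aec2ec, 48d7abf, 7fad2cb, 9012ff7, 97d4f81, b02cc95}.
b2bac1d is not in that set, so it is not an ancestor of 052c795.

No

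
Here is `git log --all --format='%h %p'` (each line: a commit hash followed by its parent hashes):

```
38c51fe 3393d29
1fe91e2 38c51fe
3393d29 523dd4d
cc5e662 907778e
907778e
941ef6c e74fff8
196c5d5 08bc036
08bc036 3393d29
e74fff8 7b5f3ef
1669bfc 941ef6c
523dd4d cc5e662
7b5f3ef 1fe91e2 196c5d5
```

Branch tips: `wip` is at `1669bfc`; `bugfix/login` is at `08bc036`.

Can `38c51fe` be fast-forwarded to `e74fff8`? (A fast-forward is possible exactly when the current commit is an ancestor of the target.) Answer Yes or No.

A fast-forward from 38c51fe to e74fff8 is possible iff 38c51fe is an ancestor of e74fff8.
Ancestors of e74fff8: {08bc036, 196c5d5, 1fe91e2, 3393d29, 38c51fe, 523dd4d, 7b5f3ef, 907778e, cc5e662, e74fff8}.
38c51fe is among them, so fast-forward is possible.

Yes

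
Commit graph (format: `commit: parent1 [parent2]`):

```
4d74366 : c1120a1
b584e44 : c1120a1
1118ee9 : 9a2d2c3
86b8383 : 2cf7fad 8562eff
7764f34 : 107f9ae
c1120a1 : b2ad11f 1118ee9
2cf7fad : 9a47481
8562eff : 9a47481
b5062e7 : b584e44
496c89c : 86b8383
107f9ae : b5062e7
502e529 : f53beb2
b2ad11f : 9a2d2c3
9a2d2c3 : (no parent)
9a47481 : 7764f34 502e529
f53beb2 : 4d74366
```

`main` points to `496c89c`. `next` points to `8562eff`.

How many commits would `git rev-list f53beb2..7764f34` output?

4

Reachable from 7764f34: {107f9ae, 1118ee9, 7764f34, 9a2d2c3, b2ad11f, b5062e7, b584e44, c1120a1}.
Reachable from f53beb2: {1118ee9, 4d74366, 9a2d2c3, b2ad11f, c1120a1, f53beb2}.
In 7764f34's history but not f53beb2's: {107f9ae, 7764f34, b5062e7, b584e44} — 4 commits.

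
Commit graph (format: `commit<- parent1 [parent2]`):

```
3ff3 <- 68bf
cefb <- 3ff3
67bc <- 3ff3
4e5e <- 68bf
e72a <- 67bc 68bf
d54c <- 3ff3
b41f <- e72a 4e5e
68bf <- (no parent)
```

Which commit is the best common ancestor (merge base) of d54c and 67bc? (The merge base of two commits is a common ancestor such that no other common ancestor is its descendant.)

3ff3

Ancestors of d54c: {3ff3, 68bf, d54c}.
Ancestors of 67bc: {3ff3, 67bc, 68bf}.
Common ancestors: {3ff3, 68bf}.
Among these, 3ff3 is not an ancestor of any other common ancestor — it is the merge base.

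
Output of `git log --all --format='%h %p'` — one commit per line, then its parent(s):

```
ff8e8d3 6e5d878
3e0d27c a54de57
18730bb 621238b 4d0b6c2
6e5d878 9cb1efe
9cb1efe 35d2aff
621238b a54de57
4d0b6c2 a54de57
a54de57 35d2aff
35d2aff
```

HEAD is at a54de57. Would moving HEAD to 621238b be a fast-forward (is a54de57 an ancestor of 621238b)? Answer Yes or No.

Yes

A fast-forward from a54de57 to 621238b is possible iff a54de57 is an ancestor of 621238b.
Ancestors of 621238b: {35d2aff, 621238b, a54de57}.
a54de57 is among them, so fast-forward is possible.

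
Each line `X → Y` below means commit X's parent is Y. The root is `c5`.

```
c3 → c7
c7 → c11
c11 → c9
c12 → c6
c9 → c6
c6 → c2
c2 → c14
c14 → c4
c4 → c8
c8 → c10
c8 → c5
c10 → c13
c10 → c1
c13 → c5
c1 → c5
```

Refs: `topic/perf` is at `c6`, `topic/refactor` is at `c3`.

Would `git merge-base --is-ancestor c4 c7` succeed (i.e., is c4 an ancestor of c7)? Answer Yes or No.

Yes

Ancestors of c7 (commits reachable by following parents): {c1, c10, c11, c13, c14, c2, c4, c5, c6, c7, c8, c9}.
c4 is in that set, so it is an ancestor of c7.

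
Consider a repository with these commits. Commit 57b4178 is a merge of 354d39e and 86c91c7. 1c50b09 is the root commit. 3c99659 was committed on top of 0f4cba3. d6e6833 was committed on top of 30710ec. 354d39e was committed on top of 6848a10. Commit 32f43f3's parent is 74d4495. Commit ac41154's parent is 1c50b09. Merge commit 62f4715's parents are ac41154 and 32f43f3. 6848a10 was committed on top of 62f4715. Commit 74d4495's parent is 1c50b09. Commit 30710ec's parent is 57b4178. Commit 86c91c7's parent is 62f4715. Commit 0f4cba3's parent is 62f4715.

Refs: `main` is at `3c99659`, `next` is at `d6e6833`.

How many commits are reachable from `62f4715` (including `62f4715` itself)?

Walking parent pointers from 62f4715: reachable set = {1c50b09, 32f43f3, 62f4715, 74d4495, ac41154}.
That is 5 commits.

5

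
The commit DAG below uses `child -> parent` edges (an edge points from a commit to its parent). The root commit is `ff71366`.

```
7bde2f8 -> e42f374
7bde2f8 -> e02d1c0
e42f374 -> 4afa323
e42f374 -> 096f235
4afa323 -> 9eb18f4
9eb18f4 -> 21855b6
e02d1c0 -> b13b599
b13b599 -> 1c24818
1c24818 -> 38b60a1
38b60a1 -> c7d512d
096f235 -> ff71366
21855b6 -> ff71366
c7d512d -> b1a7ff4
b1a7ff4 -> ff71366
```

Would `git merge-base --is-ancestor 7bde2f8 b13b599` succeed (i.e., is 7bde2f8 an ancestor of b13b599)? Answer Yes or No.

No

Ancestors of b13b599: {1c24818, 38b60a1, b13b599, b1a7ff4, c7d512d, ff71366}.
7bde2f8 is not in that set, so it is not an ancestor of b13b599.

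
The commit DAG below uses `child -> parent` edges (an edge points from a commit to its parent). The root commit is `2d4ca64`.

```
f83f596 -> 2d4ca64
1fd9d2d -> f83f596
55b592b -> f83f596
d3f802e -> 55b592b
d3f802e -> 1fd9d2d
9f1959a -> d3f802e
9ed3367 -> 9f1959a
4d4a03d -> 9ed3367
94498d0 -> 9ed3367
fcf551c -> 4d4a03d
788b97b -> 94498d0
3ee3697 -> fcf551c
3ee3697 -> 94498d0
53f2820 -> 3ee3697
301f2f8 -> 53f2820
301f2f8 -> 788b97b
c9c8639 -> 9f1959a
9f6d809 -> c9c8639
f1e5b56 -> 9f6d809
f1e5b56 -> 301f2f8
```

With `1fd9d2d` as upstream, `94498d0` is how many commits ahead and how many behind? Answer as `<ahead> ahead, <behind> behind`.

5 ahead, 0 behind

Reachable from 94498d0: {1fd9d2d, 2d4ca64, 55b592b, 94498d0, 9ed3367, 9f1959a, d3f802e, f83f596}.
Reachable from 1fd9d2d: {1fd9d2d, 2d4ca64, f83f596}.
Only in 94498d0's history (ahead): {55b592b, 94498d0, 9ed3367, 9f1959a, d3f802e} — 5.
Only in 1fd9d2d's history (behind): {} — 0.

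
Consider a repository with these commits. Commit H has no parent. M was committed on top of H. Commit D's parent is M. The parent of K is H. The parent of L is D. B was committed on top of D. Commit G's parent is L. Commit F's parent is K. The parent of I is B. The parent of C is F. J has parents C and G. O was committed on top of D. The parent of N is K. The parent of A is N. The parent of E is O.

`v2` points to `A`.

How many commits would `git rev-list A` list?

4

Walking parent pointers from A: reachable set = {A, H, K, N}.
That is 4 commits.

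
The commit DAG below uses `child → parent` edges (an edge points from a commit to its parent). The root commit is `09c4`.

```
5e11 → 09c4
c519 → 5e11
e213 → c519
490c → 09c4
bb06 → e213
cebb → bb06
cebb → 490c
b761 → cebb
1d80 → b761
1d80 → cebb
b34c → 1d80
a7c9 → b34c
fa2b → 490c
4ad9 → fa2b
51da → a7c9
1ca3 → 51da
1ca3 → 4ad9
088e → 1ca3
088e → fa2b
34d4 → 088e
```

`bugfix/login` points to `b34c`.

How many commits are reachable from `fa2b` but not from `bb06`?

Reachable from fa2b: {09c4, 490c, fa2b}.
Reachable from bb06: {09c4, 5e11, bb06, c519, e213}.
In fa2b's history but not bb06's: {490c, fa2b} — 2 commits.

2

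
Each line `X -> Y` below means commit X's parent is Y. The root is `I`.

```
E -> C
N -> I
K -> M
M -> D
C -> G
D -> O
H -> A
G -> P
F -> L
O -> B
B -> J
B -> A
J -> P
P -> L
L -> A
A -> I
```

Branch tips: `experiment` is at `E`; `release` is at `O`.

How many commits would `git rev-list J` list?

Walking parent pointers from J: reachable set = {A, I, J, L, P}.
That is 5 commits.

5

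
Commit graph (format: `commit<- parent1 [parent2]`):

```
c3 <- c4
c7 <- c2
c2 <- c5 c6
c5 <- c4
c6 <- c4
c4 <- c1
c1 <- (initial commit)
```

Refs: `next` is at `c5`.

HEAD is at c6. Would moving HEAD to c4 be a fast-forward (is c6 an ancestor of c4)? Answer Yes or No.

A fast-forward from c6 to c4 is possible iff c6 is an ancestor of c4.
Ancestors of c4: {c1, c4}.
c6 is not among them, so fast-forward is not possible.

No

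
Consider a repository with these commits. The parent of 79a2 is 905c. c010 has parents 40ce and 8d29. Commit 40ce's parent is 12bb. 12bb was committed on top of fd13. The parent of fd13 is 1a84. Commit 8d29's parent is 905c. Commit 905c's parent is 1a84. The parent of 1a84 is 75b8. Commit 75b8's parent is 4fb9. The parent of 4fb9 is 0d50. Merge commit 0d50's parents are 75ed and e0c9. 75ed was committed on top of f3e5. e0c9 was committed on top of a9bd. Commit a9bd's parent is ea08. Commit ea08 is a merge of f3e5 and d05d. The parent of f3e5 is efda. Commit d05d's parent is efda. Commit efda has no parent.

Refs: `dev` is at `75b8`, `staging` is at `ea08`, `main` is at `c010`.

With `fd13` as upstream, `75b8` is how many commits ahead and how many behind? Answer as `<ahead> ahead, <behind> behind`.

Reachable from 75b8: {0d50, 4fb9, 75b8, 75ed, a9bd, d05d, e0c9, ea08, efda, f3e5}.
Reachable from fd13: {0d50, 1a84, 4fb9, 75b8, 75ed, a9bd, d05d, e0c9, ea08, efda, f3e5, fd13}.
Only in 75b8's history (ahead): {} — 0.
Only in fd13's history (behind): {1a84, fd13} — 2.

0 ahead, 2 behind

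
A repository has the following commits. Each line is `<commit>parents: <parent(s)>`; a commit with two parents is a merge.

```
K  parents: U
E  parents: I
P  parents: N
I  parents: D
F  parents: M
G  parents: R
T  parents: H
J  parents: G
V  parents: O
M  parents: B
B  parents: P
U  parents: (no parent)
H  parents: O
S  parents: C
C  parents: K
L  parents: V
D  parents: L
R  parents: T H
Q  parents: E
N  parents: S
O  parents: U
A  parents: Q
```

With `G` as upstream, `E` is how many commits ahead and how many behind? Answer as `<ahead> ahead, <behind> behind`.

Reachable from E: {D, E, I, L, O, U, V}.
Reachable from G: {G, H, O, R, T, U}.
Only in E's history (ahead): {D, E, I, L, V} — 5.
Only in G's history (behind): {G, H, R, T} — 4.

5 ahead, 4 behind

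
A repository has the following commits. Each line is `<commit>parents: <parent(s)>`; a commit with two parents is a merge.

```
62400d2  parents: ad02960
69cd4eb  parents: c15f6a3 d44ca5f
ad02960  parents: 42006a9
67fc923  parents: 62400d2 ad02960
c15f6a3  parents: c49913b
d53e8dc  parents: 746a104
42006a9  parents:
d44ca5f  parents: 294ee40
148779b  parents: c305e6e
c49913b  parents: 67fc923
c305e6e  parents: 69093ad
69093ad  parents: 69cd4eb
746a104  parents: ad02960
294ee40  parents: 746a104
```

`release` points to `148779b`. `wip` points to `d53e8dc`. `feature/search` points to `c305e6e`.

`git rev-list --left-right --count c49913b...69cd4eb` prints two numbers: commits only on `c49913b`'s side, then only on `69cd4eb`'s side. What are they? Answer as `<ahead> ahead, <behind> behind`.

0 ahead, 5 behind

Reachable from c49913b: {42006a9, 62400d2, 67fc923, ad02960, c49913b}.
Reachable from 69cd4eb: {294ee40, 42006a9, 62400d2, 67fc923, 69cd4eb, 746a104, ad02960, c15f6a3, c49913b, d44ca5f}.
Only in c49913b's history (ahead): {} — 0.
Only in 69cd4eb's history (behind): {294ee40, 69cd4eb, 746a104, c15f6a3, d44ca5f} — 5.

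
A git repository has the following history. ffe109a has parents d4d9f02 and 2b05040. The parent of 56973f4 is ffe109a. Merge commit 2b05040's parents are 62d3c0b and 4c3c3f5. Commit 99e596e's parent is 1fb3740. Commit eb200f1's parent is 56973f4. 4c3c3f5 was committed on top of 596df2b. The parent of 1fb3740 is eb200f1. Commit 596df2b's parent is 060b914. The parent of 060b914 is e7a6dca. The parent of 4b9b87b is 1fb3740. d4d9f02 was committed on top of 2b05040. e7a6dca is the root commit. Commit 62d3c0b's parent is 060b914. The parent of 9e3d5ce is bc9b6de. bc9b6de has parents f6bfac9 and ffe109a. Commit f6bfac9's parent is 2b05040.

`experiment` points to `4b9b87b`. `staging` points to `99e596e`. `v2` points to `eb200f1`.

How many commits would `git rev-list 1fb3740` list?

11

Walking parent pointers from 1fb3740: reachable set = {060b914, 1fb3740, 2b05040, 4c3c3f5, 56973f4, 596df2b, 62d3c0b, d4d9f02, e7a6dca, eb200f1, ffe109a}.
That is 11 commits.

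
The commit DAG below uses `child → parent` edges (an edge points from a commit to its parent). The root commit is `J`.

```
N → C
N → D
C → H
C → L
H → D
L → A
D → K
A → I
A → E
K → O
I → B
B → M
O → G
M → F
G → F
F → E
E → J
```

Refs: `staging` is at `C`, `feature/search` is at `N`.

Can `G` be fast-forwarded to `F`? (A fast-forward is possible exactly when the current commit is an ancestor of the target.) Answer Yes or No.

A fast-forward from G to F is possible iff G is an ancestor of F.
Ancestors of F: {E, F, J}.
G is not among them, so fast-forward is not possible.

No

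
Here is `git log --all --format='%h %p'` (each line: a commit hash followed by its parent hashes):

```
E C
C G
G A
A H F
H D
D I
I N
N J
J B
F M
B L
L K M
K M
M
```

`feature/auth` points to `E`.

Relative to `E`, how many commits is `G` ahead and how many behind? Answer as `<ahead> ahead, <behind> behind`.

Reachable from G: {A, B, D, F, G, H, I, J, K, L, M, N}.
Reachable from E: {A, B, C, D, E, F, G, H, I, J, K, L, M, N}.
Only in G's history (ahead): {} — 0.
Only in E's history (behind): {C, E} — 2.

0 ahead, 2 behind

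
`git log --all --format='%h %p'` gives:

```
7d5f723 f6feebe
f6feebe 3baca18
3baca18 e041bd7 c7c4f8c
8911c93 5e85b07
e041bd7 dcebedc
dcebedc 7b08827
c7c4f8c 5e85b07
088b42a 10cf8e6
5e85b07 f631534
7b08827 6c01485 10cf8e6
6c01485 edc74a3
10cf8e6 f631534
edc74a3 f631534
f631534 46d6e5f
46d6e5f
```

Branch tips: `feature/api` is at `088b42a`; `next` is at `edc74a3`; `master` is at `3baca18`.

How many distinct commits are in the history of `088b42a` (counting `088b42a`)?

4

Walking parent pointers from 088b42a: reachable set = {088b42a, 10cf8e6, 46d6e5f, f631534}.
That is 4 commits.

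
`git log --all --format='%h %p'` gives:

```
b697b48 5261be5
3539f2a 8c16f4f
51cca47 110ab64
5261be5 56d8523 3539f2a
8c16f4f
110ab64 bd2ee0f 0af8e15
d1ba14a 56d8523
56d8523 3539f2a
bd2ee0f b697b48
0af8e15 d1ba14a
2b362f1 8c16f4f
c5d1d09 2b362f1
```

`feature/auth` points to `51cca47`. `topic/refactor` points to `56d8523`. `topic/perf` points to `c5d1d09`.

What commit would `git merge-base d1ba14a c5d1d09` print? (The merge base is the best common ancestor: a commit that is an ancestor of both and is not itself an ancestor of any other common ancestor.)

8c16f4f

Ancestors of d1ba14a: {3539f2a, 56d8523, 8c16f4f, d1ba14a}.
Ancestors of c5d1d09: {2b362f1, 8c16f4f, c5d1d09}.
Common ancestors: {8c16f4f}.
The only common ancestor is 8c16f4f, so it is the merge base.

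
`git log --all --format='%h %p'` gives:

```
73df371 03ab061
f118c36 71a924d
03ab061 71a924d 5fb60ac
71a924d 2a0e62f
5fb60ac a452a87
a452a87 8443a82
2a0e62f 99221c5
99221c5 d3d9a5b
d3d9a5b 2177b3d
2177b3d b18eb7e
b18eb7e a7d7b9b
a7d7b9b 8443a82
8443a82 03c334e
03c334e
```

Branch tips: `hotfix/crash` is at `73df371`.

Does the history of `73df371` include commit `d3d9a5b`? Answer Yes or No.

Yes

Ancestors of 73df371 (commits reachable by following parents): {03ab061, 03c334e, 2177b3d, 2a0e62f, 5fb60ac, 71a924d, 73df371, 8443a82, 99221c5, a452a87, a7d7b9b, b18eb7e, d3d9a5b}.
d3d9a5b is in that set, so it is an ancestor of 73df371.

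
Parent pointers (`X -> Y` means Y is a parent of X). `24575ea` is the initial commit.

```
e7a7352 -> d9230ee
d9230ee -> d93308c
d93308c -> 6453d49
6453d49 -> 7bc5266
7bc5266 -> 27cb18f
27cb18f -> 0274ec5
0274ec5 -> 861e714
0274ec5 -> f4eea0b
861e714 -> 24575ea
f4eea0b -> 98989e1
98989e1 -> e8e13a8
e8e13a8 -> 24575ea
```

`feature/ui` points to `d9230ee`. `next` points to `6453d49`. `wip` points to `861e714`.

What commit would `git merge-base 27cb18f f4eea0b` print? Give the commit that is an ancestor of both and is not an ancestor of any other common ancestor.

f4eea0b

Ancestors of 27cb18f: {0274ec5, 24575ea, 27cb18f, 861e714, 98989e1, e8e13a8, f4eea0b}.
Ancestors of f4eea0b: {24575ea, 98989e1, e8e13a8, f4eea0b}.
Common ancestors: {24575ea, 98989e1, e8e13a8, f4eea0b}.
Among these, f4eea0b is not an ancestor of any other common ancestor — it is the merge base.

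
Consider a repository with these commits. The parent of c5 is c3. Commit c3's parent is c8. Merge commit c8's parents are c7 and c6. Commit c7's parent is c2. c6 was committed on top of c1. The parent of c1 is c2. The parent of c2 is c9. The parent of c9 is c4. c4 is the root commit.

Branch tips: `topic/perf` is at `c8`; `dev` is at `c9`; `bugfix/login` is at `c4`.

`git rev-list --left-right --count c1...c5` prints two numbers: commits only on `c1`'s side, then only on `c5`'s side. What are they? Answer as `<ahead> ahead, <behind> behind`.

0 ahead, 5 behind

Reachable from c1: {c1, c2, c4, c9}.
Reachable from c5: {c1, c2, c3, c4, c5, c6, c7, c8, c9}.
Only in c1's history (ahead): {} — 0.
Only in c5's history (behind): {c3, c5, c6, c7, c8} — 5.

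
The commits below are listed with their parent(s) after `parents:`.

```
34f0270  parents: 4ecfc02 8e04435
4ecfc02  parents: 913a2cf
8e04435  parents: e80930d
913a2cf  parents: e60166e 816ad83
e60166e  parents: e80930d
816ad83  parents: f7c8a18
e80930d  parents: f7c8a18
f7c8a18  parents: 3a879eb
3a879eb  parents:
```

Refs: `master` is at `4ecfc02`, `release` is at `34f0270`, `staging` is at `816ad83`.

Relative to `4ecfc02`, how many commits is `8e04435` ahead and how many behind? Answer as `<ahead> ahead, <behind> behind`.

1 ahead, 4 behind

Reachable from 8e04435: {3a879eb, 8e04435, e80930d, f7c8a18}.
Reachable from 4ecfc02: {3a879eb, 4ecfc02, 816ad83, 913a2cf, e60166e, e80930d, f7c8a18}.
Only in 8e04435's history (ahead): {8e04435} — 1.
Only in 4ecfc02's history (behind): {4ecfc02, 816ad83, 913a2cf, e60166e} — 4.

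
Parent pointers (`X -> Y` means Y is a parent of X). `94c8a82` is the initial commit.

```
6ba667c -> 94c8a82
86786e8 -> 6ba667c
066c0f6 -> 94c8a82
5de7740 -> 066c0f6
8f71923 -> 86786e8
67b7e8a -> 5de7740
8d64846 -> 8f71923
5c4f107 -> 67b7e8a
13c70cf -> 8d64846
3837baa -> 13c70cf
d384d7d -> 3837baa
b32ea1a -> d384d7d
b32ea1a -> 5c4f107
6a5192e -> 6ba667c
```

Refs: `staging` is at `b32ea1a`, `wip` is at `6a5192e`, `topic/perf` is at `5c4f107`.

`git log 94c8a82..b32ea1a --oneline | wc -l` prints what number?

12

Reachable from b32ea1a: {066c0f6, 13c70cf, 3837baa, 5c4f107, 5de7740, 67b7e8a, 6ba667c, 86786e8, 8d64846, 8f71923, 94c8a82, b32ea1a, d384d7d}.
Reachable from 94c8a82: {94c8a82}.
In b32ea1a's history but not 94c8a82's: {066c0f6, 13c70cf, 3837baa, 5c4f107, 5de7740, 67b7e8a, 6ba667c, 86786e8, 8d64846, 8f71923, b32ea1a, d384d7d} — 12 commits.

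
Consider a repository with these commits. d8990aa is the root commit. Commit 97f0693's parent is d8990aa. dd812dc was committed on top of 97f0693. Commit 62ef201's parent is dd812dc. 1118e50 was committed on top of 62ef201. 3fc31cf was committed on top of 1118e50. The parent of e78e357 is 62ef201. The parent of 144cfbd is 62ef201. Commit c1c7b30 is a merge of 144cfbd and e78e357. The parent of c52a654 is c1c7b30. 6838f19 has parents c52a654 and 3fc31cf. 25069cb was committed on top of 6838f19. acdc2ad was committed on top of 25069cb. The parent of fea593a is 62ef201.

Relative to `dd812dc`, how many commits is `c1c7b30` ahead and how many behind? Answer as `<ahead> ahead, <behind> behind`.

Reachable from c1c7b30: {144cfbd, 62ef201, 97f0693, c1c7b30, d8990aa, dd812dc, e78e357}.
Reachable from dd812dc: {97f0693, d8990aa, dd812dc}.
Only in c1c7b30's history (ahead): {144cfbd, 62ef201, c1c7b30, e78e357} — 4.
Only in dd812dc's history (behind): {} — 0.

4 ahead, 0 behind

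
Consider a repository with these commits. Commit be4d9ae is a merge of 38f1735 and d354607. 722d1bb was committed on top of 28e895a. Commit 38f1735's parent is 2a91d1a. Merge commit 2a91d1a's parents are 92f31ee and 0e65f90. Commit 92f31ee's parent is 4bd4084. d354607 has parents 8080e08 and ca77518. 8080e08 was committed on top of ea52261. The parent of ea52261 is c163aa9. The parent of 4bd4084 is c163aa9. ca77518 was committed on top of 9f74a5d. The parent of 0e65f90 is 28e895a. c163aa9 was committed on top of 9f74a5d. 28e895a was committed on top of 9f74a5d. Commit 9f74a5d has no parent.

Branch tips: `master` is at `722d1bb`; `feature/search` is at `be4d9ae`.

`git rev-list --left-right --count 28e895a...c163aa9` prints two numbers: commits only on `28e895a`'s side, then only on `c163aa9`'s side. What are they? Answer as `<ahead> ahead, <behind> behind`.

Reachable from 28e895a: {28e895a, 9f74a5d}.
Reachable from c163aa9: {9f74a5d, c163aa9}.
Only in 28e895a's history (ahead): {28e895a} — 1.
Only in c163aa9's history (behind): {c163aa9} — 1.

1 ahead, 1 behind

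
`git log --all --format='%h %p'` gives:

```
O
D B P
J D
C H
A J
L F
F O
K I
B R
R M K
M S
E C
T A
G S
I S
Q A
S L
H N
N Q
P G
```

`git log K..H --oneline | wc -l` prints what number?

11

Reachable from H: {A, B, D, F, G, H, I, J, K, L, M, N, O, P, Q, R, S}.
Reachable from K: {F, I, K, L, O, S}.
In H's history but not K's: {A, B, D, G, H, J, M, N, P, Q, R} — 11 commits.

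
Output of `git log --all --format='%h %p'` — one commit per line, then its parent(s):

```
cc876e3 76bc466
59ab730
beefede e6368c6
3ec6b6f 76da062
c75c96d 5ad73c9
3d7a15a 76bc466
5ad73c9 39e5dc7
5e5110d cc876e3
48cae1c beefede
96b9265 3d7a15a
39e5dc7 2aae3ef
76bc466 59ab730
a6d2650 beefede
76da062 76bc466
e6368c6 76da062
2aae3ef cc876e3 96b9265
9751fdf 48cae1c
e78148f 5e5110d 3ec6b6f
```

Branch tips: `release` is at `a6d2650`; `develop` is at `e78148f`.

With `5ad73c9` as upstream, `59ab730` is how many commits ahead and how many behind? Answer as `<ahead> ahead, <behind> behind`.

Reachable from 59ab730: {59ab730}.
Reachable from 5ad73c9: {2aae3ef, 39e5dc7, 3d7a15a, 59ab730, 5ad73c9, 76bc466, 96b9265, cc876e3}.
Only in 59ab730's history (ahead): {} — 0.
Only in 5ad73c9's history (behind): {2aae3ef, 39e5dc7, 3d7a15a, 5ad73c9, 76bc466, 96b9265, cc876e3} — 7.

0 ahead, 7 behind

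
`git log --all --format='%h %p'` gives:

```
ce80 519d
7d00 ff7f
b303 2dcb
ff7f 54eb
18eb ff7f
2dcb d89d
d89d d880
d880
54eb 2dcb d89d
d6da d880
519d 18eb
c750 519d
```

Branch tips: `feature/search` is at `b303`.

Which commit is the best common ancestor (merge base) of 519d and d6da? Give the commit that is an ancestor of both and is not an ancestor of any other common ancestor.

Ancestors of 519d: {18eb, 2dcb, 519d, 54eb, d880, d89d, ff7f}.
Ancestors of d6da: {d6da, d880}.
Common ancestors: {d880}.
The only common ancestor is d880, so it is the merge base.

d880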